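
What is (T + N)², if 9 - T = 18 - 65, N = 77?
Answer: 17689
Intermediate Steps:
T = 56 (T = 9 - (18 - 65) = 9 - 1*(-47) = 9 + 47 = 56)
(T + N)² = (56 + 77)² = 133² = 17689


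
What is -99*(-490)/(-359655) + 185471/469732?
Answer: 2927924879/11262764164 ≈ 0.25996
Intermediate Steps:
-99*(-490)/(-359655) + 185471/469732 = 48510*(-1/359655) + 185471*(1/469732) = -3234/23977 + 185471/469732 = 2927924879/11262764164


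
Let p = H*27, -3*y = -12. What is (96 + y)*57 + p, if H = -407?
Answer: -5289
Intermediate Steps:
y = 4 (y = -⅓*(-12) = 4)
p = -10989 (p = -407*27 = -10989)
(96 + y)*57 + p = (96 + 4)*57 - 10989 = 100*57 - 10989 = 5700 - 10989 = -5289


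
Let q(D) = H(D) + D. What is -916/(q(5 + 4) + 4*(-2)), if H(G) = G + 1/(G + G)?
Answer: -16488/181 ≈ -91.094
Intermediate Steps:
H(G) = G + 1/(2*G)
q(D) = 1/(2*D) + 2*D (q(D) = (D + 1/(2*D)) + D = 1/(2*D) + 2*D)
-916/(q(5 + 4) + 4*(-2)) = -916/((1/(2*(5 + 4)) + 2*(5 + 4)) + 4*(-2)) = -916/(((½)/9 + 2*9) - 8) = -916/(((½)*(⅑) + 18) - 8) = -916/((1/18 + 18) - 8) = -916/(325/18 - 8) = -916/181/18 = -916*18/181 = -16488/181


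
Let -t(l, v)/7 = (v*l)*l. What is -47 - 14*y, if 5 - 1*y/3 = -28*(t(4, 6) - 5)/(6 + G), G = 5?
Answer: 793325/11 ≈ 72121.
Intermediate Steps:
t(l, v) = -7*v*l² (t(l, v) = -7*v*l*l = -7*l*v*l = -7*v*l²)
y = -56703/11 (y = 15 - (-84)*(-7*6*4² - 5)/(6 + 5) = 15 - (-84)*(-7*6*16 - 5)/11 = 15 - (-84)*(-672 - 5)*(1/11) = 15 - (-84)*(-677*1/11) = 15 - (-84)*(-677)/11 = 15 - 3*18956/11 = 15 - 56868/11 = -56703/11 ≈ -5154.8)
-47 - 14*y = -47 - 14*(-56703/11) = -47 + 793842/11 = 793325/11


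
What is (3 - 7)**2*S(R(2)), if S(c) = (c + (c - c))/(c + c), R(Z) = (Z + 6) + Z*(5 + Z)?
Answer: 8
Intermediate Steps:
R(Z) = 6 + Z + Z*(5 + Z) (R(Z) = (6 + Z) + Z*(5 + Z) = 6 + Z + Z*(5 + Z))
S(c) = 1/2 (S(c) = (c + 0)/((2*c)) = c*(1/(2*c)) = 1/2)
(3 - 7)**2*S(R(2)) = (3 - 7)**2*(1/2) = (-4)**2*(1/2) = 16*(1/2) = 8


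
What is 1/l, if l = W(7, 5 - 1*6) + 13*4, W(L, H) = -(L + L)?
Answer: 1/38 ≈ 0.026316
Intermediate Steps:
W(L, H) = -2*L
l = 38 (l = -2*7 + 13*4 = -14 + 52 = 38)
1/l = 1/38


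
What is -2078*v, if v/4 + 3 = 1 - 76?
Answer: 648336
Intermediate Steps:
v = -312 (v = -12 + 4*(1 - 76) = -12 + 4*(-75) = -12 - 300 = -312)
-2078*v = -2078*(-312) = 648336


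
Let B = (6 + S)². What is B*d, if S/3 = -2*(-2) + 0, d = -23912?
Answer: -7747488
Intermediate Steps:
S = 12 (S = 3*(-2*(-2) + 0) = 3*(4 + 0) = 3*4 = 12)
B = 324 (B = (6 + 12)² = 18² = 324)
B*d = 324*(-23912) = -7747488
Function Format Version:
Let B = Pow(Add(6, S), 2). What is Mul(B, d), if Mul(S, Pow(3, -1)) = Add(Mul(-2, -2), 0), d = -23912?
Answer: -7747488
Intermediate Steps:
S = 12 (S = Mul(3, Add(Mul(-2, -2), 0)) = Mul(3, Add(4, 0)) = Mul(3, 4) = 12)
B = 324 (B = Pow(Add(6, 12), 2) = Pow(18, 2) = 324)
Mul(B, d) = Mul(324, -23912) = -7747488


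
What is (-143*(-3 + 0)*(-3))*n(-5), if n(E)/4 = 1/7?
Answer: -5148/7 ≈ -735.43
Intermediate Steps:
n(E) = 4/7
(-143*(-3 + 0)*(-3))*n(-5) = -143*(-3 + 0)*(-3)*(4/7) = -(-429)*(-3)*(4/7) = -143*9*(4/7) = -1287*4/7 = -5148/7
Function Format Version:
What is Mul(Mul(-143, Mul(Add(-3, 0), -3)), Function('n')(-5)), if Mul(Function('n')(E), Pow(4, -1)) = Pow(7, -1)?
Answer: Rational(-5148, 7) ≈ -735.43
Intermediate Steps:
Function('n')(E) = Rational(4, 7) (Function('n')(E) = Mul(4, Pow(7, -1)) = Mul(4, Rational(1, 7)) = Rational(4, 7))
Mul(Mul(-143, Mul(Add(-3, 0), -3)), Function('n')(-5)) = Mul(Mul(-143, Mul(Add(-3, 0), -3)), Rational(4, 7)) = Mul(Mul(-143, Mul(-3, -3)), Rational(4, 7)) = Mul(Mul(-143, 9), Rational(4, 7)) = Mul(-1287, Rational(4, 7)) = Rational(-5148, 7)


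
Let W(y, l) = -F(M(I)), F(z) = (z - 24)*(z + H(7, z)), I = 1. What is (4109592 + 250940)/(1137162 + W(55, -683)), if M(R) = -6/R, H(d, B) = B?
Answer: 2180266/568401 ≈ 3.8358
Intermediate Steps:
F(z) = 2*z*(-24 + z) (F(z) = (z - 24)*(z + z) = (-24 + z)*(2*z) = 2*z*(-24 + z))
W(y, l) = -360 (W(y, l) = -2*(-6/1)*(-24 - 6/1) = -2*(-6*1)*(-24 - 6*1) = -2*(-6)*(-24 - 6) = -2*(-6)*(-30) = -1*360 = -360)
(4109592 + 250940)/(1137162 + W(55, -683)) = (4109592 + 250940)/(1137162 - 360) = 4360532/1136802 = 4360532*(1/1136802) = 2180266/568401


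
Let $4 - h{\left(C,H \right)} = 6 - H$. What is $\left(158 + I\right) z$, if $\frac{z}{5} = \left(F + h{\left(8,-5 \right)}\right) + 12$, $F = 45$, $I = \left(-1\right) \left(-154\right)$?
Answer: $78000$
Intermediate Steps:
$I = 154$
$h{\left(C,H \right)} = -2 + H$ ($h{\left(C,H \right)} = 4 - \left(6 - H\right) = 4 + \left(-6 + H\right) = -2 + H$)
$z = 250$ ($z = 5 \left(\left(45 - 7\right) + 12\right) = 5 \left(38 + 12\right) = 5 \cdot 50 = 250$)
$\left(158 + I\right) z = \left(158 + 154\right) 250 = 312 \cdot 250 = 78000$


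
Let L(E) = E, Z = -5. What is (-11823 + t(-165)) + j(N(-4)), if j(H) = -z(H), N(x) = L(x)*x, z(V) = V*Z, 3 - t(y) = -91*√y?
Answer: -11740 + 91*I*√165 ≈ -11740.0 + 1168.9*I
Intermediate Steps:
t(y) = 3 + 91*√y (t(y) = 3 - (-91)*√y = 3 + 91*√y)
z(V) = -5*V (z(V) = V*(-5) = -5*V)
N(x) = x² (N(x) = x*x = x²)
j(H) = 5*H (j(H) = -(-5)*H = 5*H)
(-11823 + t(-165)) + j(N(-4)) = (-11823 + (3 + 91*√(-165))) + 5*(-4)² = (-11823 + (3 + 91*(I*√165))) + 5*16 = (-11823 + (3 + 91*I*√165)) + 80 = (-11820 + 91*I*√165) + 80 = -11740 + 91*I*√165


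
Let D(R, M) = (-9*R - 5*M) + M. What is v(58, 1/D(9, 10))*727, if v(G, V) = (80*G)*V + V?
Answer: -3374007/121 ≈ -27884.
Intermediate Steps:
D(R, M) = -9*R - 4*M
v(G, V) = V + 80*G*V (v(G, V) = 80*G*V + V = V + 80*G*V)
v(58, 1/D(9, 10))*727 = ((1 + 80*58)/(-9*9 - 4*10))*727 = ((1 + 4640)/(-81 - 40))*727 = (4641/(-121))*727 = -1/121*4641*727 = -4641/121*727 = -3374007/121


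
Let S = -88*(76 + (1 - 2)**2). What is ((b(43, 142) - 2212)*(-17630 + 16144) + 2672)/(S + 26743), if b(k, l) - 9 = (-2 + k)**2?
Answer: 778364/19967 ≈ 38.983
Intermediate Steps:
b(k, l) = 9 + (-2 + k)**2
S = -6776 (S = -88*(76 + (-1)**2) = -88*(76 + 1) = -88*77 = -6776)
((b(43, 142) - 2212)*(-17630 + 16144) + 2672)/(S + 26743) = (((9 + (-2 + 43)**2) - 2212)*(-17630 + 16144) + 2672)/(-6776 + 26743) = (((9 + 41**2) - 2212)*(-1486) + 2672)/19967 = (((9 + 1681) - 2212)*(-1486) + 2672)*(1/19967) = ((1690 - 2212)*(-1486) + 2672)*(1/19967) = (-522*(-1486) + 2672)*(1/19967) = (775692 + 2672)*(1/19967) = 778364*(1/19967) = 778364/19967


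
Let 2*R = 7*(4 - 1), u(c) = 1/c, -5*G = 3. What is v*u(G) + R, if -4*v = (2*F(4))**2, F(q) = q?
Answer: 223/6 ≈ 37.167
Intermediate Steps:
G = -3/5 (G = -1/5*3 = -3/5 ≈ -0.60000)
v = -16 (v = -(2*4)**2/4 = -1/4*8**2 = -1/4*64 = -16)
R = 21/2 (R = (7*(4 - 1))/2 = (7*3)/2 = (1/2)*21 = 21/2 ≈ 10.500)
v*u(G) + R = -16/(-3/5) + 21/2 = -16*(-5/3) + 21/2 = 80/3 + 21/2 = 223/6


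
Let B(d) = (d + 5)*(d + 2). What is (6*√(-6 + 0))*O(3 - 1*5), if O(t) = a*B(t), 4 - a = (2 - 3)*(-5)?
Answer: 0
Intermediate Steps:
B(d) = (2 + d)*(5 + d) (B(d) = (5 + d)*(2 + d) = (2 + d)*(5 + d))
a = -1 (a = 4 - (2 - 3)*(-5) = 4 - (-1)*(-5) = 4 - 1*5 = 4 - 5 = -1)
O(t) = -10 - t² - 7*t (O(t) = -(10 + t² + 7*t) = -10 - t² - 7*t)
(6*√(-6 + 0))*O(3 - 1*5) = (6*√(-6 + 0))*(-10 - (3 - 1*5)² - 7*(3 - 1*5)) = (6*√(-6))*(-10 - (3 - 5)² - 7*(3 - 5)) = (6*(I*√6))*(-10 - 1*(-2)² - 7*(-2)) = (6*I*√6)*(-10 - 1*4 + 14) = (6*I*√6)*(-10 - 4 + 14) = (6*I*√6)*0 = 0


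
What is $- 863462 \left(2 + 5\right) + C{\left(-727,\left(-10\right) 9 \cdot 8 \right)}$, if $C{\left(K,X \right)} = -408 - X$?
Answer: $-6043922$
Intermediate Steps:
$- 863462 \left(2 + 5\right) + C{\left(-727,\left(-10\right) 9 \cdot 8 \right)} = - 863462 \left(2 + 5\right) - \left(408 + \left(-10\right) 9 \cdot 8\right) = \left(-863462\right) 7 - \left(408 - 720\right) = -6044234 - -312 = -6044234 + \left(-408 + 720\right) = -6044234 + 312 = -6043922$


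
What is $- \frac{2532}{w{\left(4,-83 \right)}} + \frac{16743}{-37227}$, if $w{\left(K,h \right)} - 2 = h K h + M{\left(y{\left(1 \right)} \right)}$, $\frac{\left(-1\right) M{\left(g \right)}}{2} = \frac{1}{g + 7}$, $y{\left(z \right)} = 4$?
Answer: $- \frac{509354371}{940403656} \approx -0.54163$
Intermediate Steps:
$M{\left(g \right)} = - \frac{2}{7 + g}$ ($M{\left(g \right)} = - \frac{2}{g + 7} = - \frac{2}{7 + g}$)
$w{\left(K,h \right)} = \frac{20}{11} + K h^{2}$ ($w{\left(K,h \right)} = 2 + \left(h K h - \frac{2}{7 + 4}\right) = 2 + \left(K h h - \frac{2}{11}\right) = 2 + \left(K h^{2} - \frac{2}{11}\right) = 2 + \left(- \frac{2}{11} + K h^{2}\right) = \frac{20}{11} + K h^{2}$)
$- \frac{2532}{w{\left(4,-83 \right)}} + \frac{16743}{-37227} = - \frac{2532}{\frac{20}{11} + 4 \left(-83\right)^{2}} + \frac{16743}{-37227} = - \frac{2532}{\frac{20}{11} + 4 \cdot 6889} + 16743 \left(- \frac{1}{37227}\right) = - \frac{2532}{\frac{20}{11} + 27556} - \frac{5581}{12409} = - \frac{2532}{\frac{303136}{11}} - \frac{5581}{12409} = \left(-2532\right) \frac{11}{303136} - \frac{5581}{12409} = - \frac{6963}{75784} - \frac{5581}{12409} = - \frac{509354371}{940403656}$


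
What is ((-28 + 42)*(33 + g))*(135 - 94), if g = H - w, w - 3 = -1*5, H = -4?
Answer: 17794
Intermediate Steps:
w = -2 (w = 3 - 1*5 = 3 - 5 = -2)
g = -2 (g = -4 - 1*(-2) = -4 + 2 = -2)
((-28 + 42)*(33 + g))*(135 - 94) = ((-28 + 42)*(33 - 2))*(135 - 94) = (14*31)*41 = 434*41 = 17794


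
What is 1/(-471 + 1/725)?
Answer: -725/341474 ≈ -0.0021231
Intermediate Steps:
1/(-471 + 1/725) = 1/(-341474/725) = -725/341474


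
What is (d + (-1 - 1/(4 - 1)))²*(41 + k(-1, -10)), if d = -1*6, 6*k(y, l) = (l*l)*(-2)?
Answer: 11132/27 ≈ 412.30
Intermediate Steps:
k(y, l) = -l²/3 (k(y, l) = ((l*l)*(-2))/6 = (l²*(-2))/6 = (-2*l²)/6 = -l²/3)
d = -6
(d + (-1 - 1/(4 - 1)))²*(41 + k(-1, -10)) = (-6 + (-1 - 1/(4 - 1)))²*(41 - ⅓*(-10)²) = (-6 + (-1 - 1/3))²*(41 - ⅓*100) = (-6 + (-1 - 1*⅓))²*(41 - 100/3) = (-6 + (-1 - ⅓))²*(23/3) = (-6 - 4/3)²*(23/3) = (-22/3)²*(23/3) = (484/9)*(23/3) = 11132/27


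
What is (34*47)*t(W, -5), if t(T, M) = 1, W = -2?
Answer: 1598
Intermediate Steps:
(34*47)*t(W, -5) = (34*47)*1 = 1598*1 = 1598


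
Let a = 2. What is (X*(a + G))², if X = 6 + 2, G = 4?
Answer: 2304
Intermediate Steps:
X = 8
(X*(a + G))² = (8*(2 + 4))² = (8*6)² = 48² = 2304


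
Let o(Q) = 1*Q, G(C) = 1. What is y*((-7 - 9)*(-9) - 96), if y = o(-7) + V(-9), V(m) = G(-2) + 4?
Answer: -96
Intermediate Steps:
o(Q) = Q
V(m) = 5 (V(m) = 1 + 4 = 5)
y = -2 (y = -7 + 5 = -2)
y*((-7 - 9)*(-9) - 96) = -2*((-7 - 9)*(-9) - 96) = -2*(-16*(-9) - 96) = -2*(144 - 96) = -2*48 = -96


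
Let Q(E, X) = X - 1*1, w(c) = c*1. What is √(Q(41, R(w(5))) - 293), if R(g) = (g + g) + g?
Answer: 3*I*√31 ≈ 16.703*I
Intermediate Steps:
w(c) = c
R(g) = 3*g (R(g) = 2*g + g = 3*g)
Q(E, X) = -1 + X (Q(E, X) = X - 1 = -1 + X)
√(Q(41, R(w(5))) - 293) = √((-1 + 3*5) - 293) = √((-1 + 15) - 293) = √(14 - 293) = √(-279) = 3*I*√31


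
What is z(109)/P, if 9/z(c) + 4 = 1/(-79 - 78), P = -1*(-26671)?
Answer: -1413/16776059 ≈ -8.4227e-5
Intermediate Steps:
P = 26671
z(c) = -1413/629 (z(c) = 9/(-4 + 1/(-79 - 78)) = 9/(-4 + 1/(-157)) = 9/(-4 - 1/157) = 9/(-629/157) = 9*(-157/629) = -1413/629)
z(109)/P = -1413/629/26671 = -1413/629*1/26671 = -1413/16776059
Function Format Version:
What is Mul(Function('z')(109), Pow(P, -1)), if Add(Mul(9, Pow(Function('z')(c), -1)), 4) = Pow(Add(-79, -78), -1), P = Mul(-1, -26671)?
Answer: Rational(-1413, 16776059) ≈ -8.4227e-5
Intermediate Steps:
P = 26671
Function('z')(c) = Rational(-1413, 629) (Function('z')(c) = Mul(9, Pow(Add(-4, Pow(Add(-79, -78), -1)), -1)) = Mul(9, Pow(Add(-4, Pow(-157, -1)), -1)) = Mul(9, Pow(Add(-4, Rational(-1, 157)), -1)) = Mul(9, Pow(Rational(-629, 157), -1)) = Mul(9, Rational(-157, 629)) = Rational(-1413, 629))
Mul(Function('z')(109), Pow(P, -1)) = Mul(Rational(-1413, 629), Pow(26671, -1)) = Mul(Rational(-1413, 629), Rational(1, 26671)) = Rational(-1413, 16776059)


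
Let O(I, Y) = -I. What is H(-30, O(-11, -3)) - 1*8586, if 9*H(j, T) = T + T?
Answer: -77252/9 ≈ -8583.6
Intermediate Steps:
H(j, T) = 2*T/9 (H(j, T) = (T + T)/9 = (2*T)/9 = 2*T/9)
H(-30, O(-11, -3)) - 1*8586 = 2*(-1*(-11))/9 - 1*8586 = (2/9)*11 - 8586 = 22/9 - 8586 = -77252/9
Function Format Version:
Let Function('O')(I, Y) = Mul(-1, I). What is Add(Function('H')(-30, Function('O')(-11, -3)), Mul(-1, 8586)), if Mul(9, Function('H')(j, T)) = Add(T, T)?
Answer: Rational(-77252, 9) ≈ -8583.6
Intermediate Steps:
Function('H')(j, T) = Mul(Rational(2, 9), T) (Function('H')(j, T) = Mul(Rational(1, 9), Add(T, T)) = Mul(Rational(1, 9), Mul(2, T)) = Mul(Rational(2, 9), T))
Add(Function('H')(-30, Function('O')(-11, -3)), Mul(-1, 8586)) = Add(Mul(Rational(2, 9), Mul(-1, -11)), Mul(-1, 8586)) = Add(Mul(Rational(2, 9), 11), -8586) = Add(Rational(22, 9), -8586) = Rational(-77252, 9)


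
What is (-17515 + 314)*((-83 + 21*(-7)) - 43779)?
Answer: 756998809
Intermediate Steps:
(-17515 + 314)*((-83 + 21*(-7)) - 43779) = -17201*((-83 - 147) - 43779) = -17201*(-230 - 43779) = -17201*(-44009) = 756998809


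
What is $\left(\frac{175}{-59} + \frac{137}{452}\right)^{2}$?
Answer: $\frac{5043414289}{711182224} \approx 7.0916$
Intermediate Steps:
$\left(\frac{175}{-59} + \frac{137}{452}\right)^{2} = \left(175 \left(- \frac{1}{59}\right) + 137 \cdot \frac{1}{452}\right)^{2} = \left(- \frac{175}{59} + \frac{137}{452}\right)^{2} = \left(- \frac{71017}{26668}\right)^{2} = \frac{5043414289}{711182224}$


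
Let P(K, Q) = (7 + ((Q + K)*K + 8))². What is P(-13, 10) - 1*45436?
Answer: -42520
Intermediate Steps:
P(K, Q) = (15 + K*(K + Q))² (P(K, Q) = (7 + ((K + Q)*K + 8))² = (7 + (K*(K + Q) + 8))² = (7 + (8 + K*(K + Q)))² = (15 + K*(K + Q))²)
P(-13, 10) - 1*45436 = (15 + (-13)² - 13*10)² - 1*45436 = (15 + 169 - 130)² - 45436 = 54² - 45436 = 2916 - 45436 = -42520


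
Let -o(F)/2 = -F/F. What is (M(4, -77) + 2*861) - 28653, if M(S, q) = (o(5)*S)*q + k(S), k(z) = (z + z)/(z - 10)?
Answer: -82645/3 ≈ -27548.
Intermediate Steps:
o(F) = 2 (o(F) = -(-2)*F/F = -(-2) = -2*(-1) = 2)
k(z) = 2*z/(-10 + z) (k(z) = (2*z)/(-10 + z) = 2*z/(-10 + z))
M(S, q) = 2*S*q + 2*S/(-10 + S) (M(S, q) = (2*S)*q + 2*S/(-10 + S) = 2*S*q + 2*S/(-10 + S))
(M(4, -77) + 2*861) - 28653 = (2*4*(1 - 77*(-10 + 4))/(-10 + 4) + 2*861) - 28653 = (2*4*(1 - 77*(-6))/(-6) + 1722) - 28653 = (2*4*(-⅙)*(1 + 462) + 1722) - 28653 = (2*4*(-⅙)*463 + 1722) - 28653 = (-1852/3 + 1722) - 28653 = 3314/3 - 28653 = -82645/3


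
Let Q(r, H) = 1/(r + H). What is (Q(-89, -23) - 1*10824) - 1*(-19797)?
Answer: 1004975/112 ≈ 8973.0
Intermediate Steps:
Q(r, H) = 1/(H + r)
(Q(-89, -23) - 1*10824) - 1*(-19797) = (1/(-23 - 89) - 1*10824) - 1*(-19797) = (1/(-112) - 10824) + 19797 = (-1/112 - 10824) + 19797 = -1212289/112 + 19797 = 1004975/112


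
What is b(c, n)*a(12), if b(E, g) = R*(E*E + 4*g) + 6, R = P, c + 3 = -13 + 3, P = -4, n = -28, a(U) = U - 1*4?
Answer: -1776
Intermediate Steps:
a(U) = -4 + U (a(U) = U - 4 = -4 + U)
c = -13 (c = -3 + (-13 + 3) = -3 - 10 = -13)
R = -4
b(E, g) = 6 - 16*g - 4*E**2 (b(E, g) = -4*(E*E + 4*g) + 6 = -4*(E**2 + 4*g) + 6 = (-16*g - 4*E**2) + 6 = 6 - 16*g - 4*E**2)
b(c, n)*a(12) = (6 - 16*(-28) - 4*(-13)**2)*(-4 + 12) = (6 + 448 - 4*169)*8 = (6 + 448 - 676)*8 = -222*8 = -1776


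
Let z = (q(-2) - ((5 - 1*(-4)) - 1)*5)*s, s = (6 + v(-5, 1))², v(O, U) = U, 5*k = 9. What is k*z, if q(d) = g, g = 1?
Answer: -17199/5 ≈ -3439.8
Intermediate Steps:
k = 9/5 (k = (⅕)*9 = 9/5 ≈ 1.8000)
q(d) = 1
s = 49 (s = (6 + 1)² = 7² = 49)
z = -1911 (z = (1 - ((5 - 1*(-4)) - 1)*5)*49 = (1 - ((5 + 4) - 1)*5)*49 = (1 - (9 - 1)*5)*49 = (1 - 8*5)*49 = (1 - 1*40)*49 = (1 - 40)*49 = -39*49 = -1911)
k*z = (9/5)*(-1911) = -17199/5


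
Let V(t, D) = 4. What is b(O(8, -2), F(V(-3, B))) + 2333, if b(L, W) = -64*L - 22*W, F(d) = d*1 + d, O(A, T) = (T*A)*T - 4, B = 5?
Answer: 365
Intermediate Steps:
O(A, T) = -4 + A*T² (O(A, T) = (A*T)*T - 4 = A*T² - 4 = -4 + A*T²)
F(d) = 2*d (F(d) = d + d = 2*d)
b(O(8, -2), F(V(-3, B))) + 2333 = (-64*(-4 + 8*(-2)²) - 44*4) + 2333 = (-64*(-4 + 8*4) - 22*8) + 2333 = (-64*(-4 + 32) - 176) + 2333 = (-64*28 - 176) + 2333 = (-1792 - 176) + 2333 = -1968 + 2333 = 365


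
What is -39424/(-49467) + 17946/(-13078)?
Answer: -16915805/29405883 ≈ -0.57525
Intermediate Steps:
-39424/(-49467) + 17946/(-13078) = -39424*(-1/49467) + 17946*(-1/13078) = 3584/4497 - 8973/6539 = -16915805/29405883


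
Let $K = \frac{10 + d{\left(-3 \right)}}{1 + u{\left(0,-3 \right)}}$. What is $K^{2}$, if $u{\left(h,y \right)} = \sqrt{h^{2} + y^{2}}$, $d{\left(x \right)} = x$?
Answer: $\frac{49}{16} \approx 3.0625$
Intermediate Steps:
$K = \frac{7}{4}$ ($K = \frac{10 - 3}{1 + \sqrt{0^{2} + \left(-3\right)^{2}}} = \frac{7}{1 + \sqrt{0 + 9}} = \frac{7}{1 + \sqrt{9}} = \frac{7}{1 + 3} = \frac{7}{4} \approx 1.75$)
$K^{2} = \left(\frac{7}{4}\right)^{2} = \frac{49}{16}$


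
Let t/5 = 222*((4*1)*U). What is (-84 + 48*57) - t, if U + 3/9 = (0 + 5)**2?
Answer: -106868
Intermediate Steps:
U = 74/3 (U = -1/3 + (0 + 5)**2 = -1/3 + 5**2 = -1/3 + 25 = 74/3 ≈ 24.667)
t = 109520 (t = 5*(222*((4*1)*(74/3))) = 5*(222*(4*(74/3))) = 5*(222*(296/3)) = 5*21904 = 109520)
(-84 + 48*57) - t = (-84 + 48*57) - 1*109520 = (-84 + 2736) - 109520 = 2652 - 109520 = -106868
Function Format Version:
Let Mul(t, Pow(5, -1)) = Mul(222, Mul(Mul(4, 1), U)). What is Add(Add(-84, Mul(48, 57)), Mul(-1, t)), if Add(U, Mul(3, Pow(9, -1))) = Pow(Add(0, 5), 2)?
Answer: -106868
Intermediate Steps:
U = Rational(74, 3) (U = Add(Rational(-1, 3), Pow(Add(0, 5), 2)) = Add(Rational(-1, 3), Pow(5, 2)) = Add(Rational(-1, 3), 25) = Rational(74, 3) ≈ 24.667)
t = 109520 (t = Mul(5, Mul(222, Mul(Mul(4, 1), Rational(74, 3)))) = Mul(5, Mul(222, Mul(4, Rational(74, 3)))) = Mul(5, Mul(222, Rational(296, 3))) = Mul(5, 21904) = 109520)
Add(Add(-84, Mul(48, 57)), Mul(-1, t)) = Add(Add(-84, Mul(48, 57)), Mul(-1, 109520)) = Add(Add(-84, 2736), -109520) = Add(2652, -109520) = -106868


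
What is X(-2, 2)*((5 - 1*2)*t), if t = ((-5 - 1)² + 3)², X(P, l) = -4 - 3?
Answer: -31941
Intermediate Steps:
X(P, l) = -7
t = 1521 (t = ((-6)² + 3)² = (36 + 3)² = 39² = 1521)
X(-2, 2)*((5 - 1*2)*t) = -7*(5 - 1*2)*1521 = -7*(5 - 2)*1521 = -21*1521 = -7*4563 = -31941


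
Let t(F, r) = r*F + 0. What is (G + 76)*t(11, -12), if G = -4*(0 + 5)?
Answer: -7392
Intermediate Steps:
t(F, r) = F*r (t(F, r) = F*r + 0 = F*r)
G = -20 (G = -4*5 = -20)
(G + 76)*t(11, -12) = (-20 + 76)*(11*(-12)) = 56*(-132) = -7392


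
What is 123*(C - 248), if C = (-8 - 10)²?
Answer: 9348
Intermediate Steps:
C = 324 (C = (-18)² = 324)
123*(C - 248) = 123*(324 - 248) = 123*76 = 9348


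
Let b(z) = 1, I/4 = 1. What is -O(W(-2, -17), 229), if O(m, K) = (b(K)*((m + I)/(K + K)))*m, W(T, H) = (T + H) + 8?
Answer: -77/458 ≈ -0.16812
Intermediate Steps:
I = 4 (I = 4*1 = 4)
W(T, H) = 8 + H + T (W(T, H) = (H + T) + 8 = 8 + H + T)
O(m, K) = m*(4 + m)/(2*K) (O(m, K) = (1*((m + 4)/(K + K)))*m = (1*((4 + m)/((2*K))))*m = (1*((4 + m)*(1/(2*K))))*m = (1*((4 + m)/(2*K)))*m = ((4 + m)/(2*K))*m = m*(4 + m)/(2*K))
-O(W(-2, -17), 229) = -(8 - 17 - 2)*(4 + (8 - 17 - 2))/(2*229) = -(-11)*(4 - 11)/(2*229) = -(-11)*(-7)/(2*229) = -1*77/458 = -77/458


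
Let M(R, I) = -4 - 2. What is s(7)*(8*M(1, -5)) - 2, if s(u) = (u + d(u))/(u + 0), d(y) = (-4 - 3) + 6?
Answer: -302/7 ≈ -43.143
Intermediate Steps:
d(y) = -1 (d(y) = -7 + 6 = -1)
s(u) = (-1 + u)/u (s(u) = (u - 1)/(u + 0) = (-1 + u)/u)
M(R, I) = -6
s(7)*(8*M(1, -5)) - 2 = ((-1 + 7)/7)*(8*(-6)) - 2 = ((⅐)*6)*(-48) - 2 = (6/7)*(-48) - 2 = -288/7 - 2 = -302/7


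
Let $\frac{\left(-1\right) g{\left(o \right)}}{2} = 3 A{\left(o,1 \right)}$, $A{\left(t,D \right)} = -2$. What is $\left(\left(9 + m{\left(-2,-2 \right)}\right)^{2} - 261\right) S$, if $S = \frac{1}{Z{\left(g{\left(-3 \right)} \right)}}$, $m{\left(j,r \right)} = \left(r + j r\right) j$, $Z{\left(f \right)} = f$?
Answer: $- \frac{59}{3} \approx -19.667$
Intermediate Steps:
$g{\left(o \right)} = 12$ ($g{\left(o \right)} = - 2 \cdot 3 \left(-2\right) = \left(-2\right) \left(-6\right) = 12$)
$m{\left(j,r \right)} = j \left(r + j r\right)$
$S = \frac{1}{12} \approx 0.083333$
$\left(\left(9 + m{\left(-2,-2 \right)}\right)^{2} - 261\right) S = \left(\left(9 - - 4 \left(1 - 2\right)\right)^{2} - 261\right) \frac{1}{12} = \left(\left(9 - \left(-4\right) \left(-1\right)\right)^{2} - 261\right) \frac{1}{12} = \left(\left(9 - 4\right)^{2} - 261\right) \frac{1}{12} = \left(5^{2} - 261\right) \frac{1}{12} = \left(25 - 261\right) \frac{1}{12} = \left(-236\right) \frac{1}{12} = - \frac{59}{3}$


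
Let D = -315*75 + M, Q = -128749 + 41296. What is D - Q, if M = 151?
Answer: 63979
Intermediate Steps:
Q = -87453
D = -23474 (D = -315*75 + 151 = -23625 + 151 = -23474)
D - Q = -23474 - 1*(-87453) = -23474 + 87453 = 63979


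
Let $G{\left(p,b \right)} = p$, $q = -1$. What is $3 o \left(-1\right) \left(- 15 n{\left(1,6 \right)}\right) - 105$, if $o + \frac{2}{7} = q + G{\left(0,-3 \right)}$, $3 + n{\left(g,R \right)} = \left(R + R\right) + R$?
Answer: $- \frac{6810}{7} \approx -972.86$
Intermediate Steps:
$n{\left(g,R \right)} = -3 + 3 R$ ($n{\left(g,R \right)} = -3 + \left(\left(R + R\right) + R\right) = -3 + \left(2 R + R\right) = -3 + 3 R$)
$o = - \frac{9}{7}$ ($o = - \frac{2}{7} + \left(-1 + 0\right) = - \frac{2}{7} - 1 = - \frac{9}{7} \approx -1.2857$)
$3 o \left(-1\right) \left(- 15 n{\left(1,6 \right)}\right) - 105 = 3 \left(- \frac{9}{7}\right) \left(-1\right) \left(- 15 \left(-3 + 3 \cdot 6\right)\right) - 105 = \left(- \frac{27}{7}\right) \left(-1\right) \left(- 15 \left(-3 + 18\right)\right) - 105 = \frac{27 \left(\left(-15\right) 15\right)}{7} - 105 = \frac{27}{7} \left(-225\right) - 105 = - \frac{6075}{7} - 105 = - \frac{6810}{7}$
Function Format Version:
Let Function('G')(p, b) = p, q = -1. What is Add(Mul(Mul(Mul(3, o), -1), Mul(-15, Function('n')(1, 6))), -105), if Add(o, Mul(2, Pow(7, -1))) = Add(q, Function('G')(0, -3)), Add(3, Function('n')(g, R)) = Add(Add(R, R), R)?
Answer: Rational(-6810, 7) ≈ -972.86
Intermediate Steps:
Function('n')(g, R) = Add(-3, Mul(3, R)) (Function('n')(g, R) = Add(-3, Add(Add(R, R), R)) = Add(-3, Add(Mul(2, R), R)) = Add(-3, Mul(3, R)))
o = Rational(-9, 7) (o = Add(Rational(-2, 7), Add(-1, 0)) = Add(Rational(-2, 7), -1) = Rational(-9, 7) ≈ -1.2857)
Add(Mul(Mul(Mul(3, o), -1), Mul(-15, Function('n')(1, 6))), -105) = Add(Mul(Mul(Mul(3, Rational(-9, 7)), -1), Mul(-15, Add(-3, Mul(3, 6)))), -105) = Add(Mul(Mul(Rational(-27, 7), -1), Mul(-15, Add(-3, 18))), -105) = Add(Mul(Rational(27, 7), Mul(-15, 15)), -105) = Add(Mul(Rational(27, 7), -225), -105) = Add(Rational(-6075, 7), -105) = Rational(-6810, 7)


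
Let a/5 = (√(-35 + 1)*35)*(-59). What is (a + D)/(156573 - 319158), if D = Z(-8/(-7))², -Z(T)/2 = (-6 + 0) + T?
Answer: -4624/7966665 + 2065*I*√34/32517 ≈ -0.00058042 + 0.3703*I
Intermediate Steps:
Z(T) = 12 - 2*T (Z(T) = -2*((-6 + 0) + T) = -2*(-6 + T) = 12 - 2*T)
D = 4624/49 (D = (12 - (-16)/(-7))² = (12 - (-16)*(-1)/7)² = (12 - 2*8/7)² = (12 - 16/7)² = (68/7)² = 4624/49 ≈ 94.367)
a = -10325*I*√34 (a = 5*((√(-35 + 1)*35)*(-59)) = 5*((√(-34)*35)*(-59)) = 5*(((I*√34)*35)*(-59)) = 5*((35*I*√34)*(-59)) = 5*(-2065*I*√34) = -10325*I*√34 ≈ -60205.0*I)
(a + D)/(156573 - 319158) = (-10325*I*√34 + 4624/49)/(156573 - 319158) = (4624/49 - 10325*I*√34)/(-162585) = (4624/49 - 10325*I*√34)*(-1/162585) = -4624/7966665 + 2065*I*√34/32517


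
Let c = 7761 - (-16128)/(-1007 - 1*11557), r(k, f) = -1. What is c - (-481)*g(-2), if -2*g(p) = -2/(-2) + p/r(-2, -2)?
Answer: 4912675/698 ≈ 7038.2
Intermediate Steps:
g(p) = -½ + p/2 (g(p) = -(-2/(-2) + p/(-1))/2 = -(-2*(-½) + p*(-1))/2 = -(1 - p)/2 = -½ + p/2)
c = 2708141/349 (c = 7761 - (-16128)/(-1007 - 11557) = 7761 - (-16128)/(-12564) = 7761 - (-16128)*(-1)/12564 = 7761 - 1*448/349 = 7761 - 448/349 = 2708141/349 ≈ 7759.7)
c - (-481)*g(-2) = 2708141/349 - (-481)*(-½ + (½)*(-2)) = 2708141/349 - (-481)*(-½ - 1) = 2708141/349 - (-481)*(-3)/2 = 2708141/349 - 1*1443/2 = 2708141/349 - 1443/2 = 4912675/698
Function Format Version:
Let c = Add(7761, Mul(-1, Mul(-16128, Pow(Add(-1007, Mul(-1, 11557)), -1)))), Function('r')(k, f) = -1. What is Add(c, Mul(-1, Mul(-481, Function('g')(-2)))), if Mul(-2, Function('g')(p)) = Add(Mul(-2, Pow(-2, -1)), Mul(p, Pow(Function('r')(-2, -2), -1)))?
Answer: Rational(4912675, 698) ≈ 7038.2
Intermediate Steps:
Function('g')(p) = Add(Rational(-1, 2), Mul(Rational(1, 2), p)) (Function('g')(p) = Mul(Rational(-1, 2), Add(Mul(-2, Pow(-2, -1)), Mul(p, Pow(-1, -1)))) = Mul(Rational(-1, 2), Add(Mul(-2, Rational(-1, 2)), Mul(p, -1))) = Mul(Rational(-1, 2), Add(1, Mul(-1, p))) = Add(Rational(-1, 2), Mul(Rational(1, 2), p)))
c = Rational(2708141, 349) (c = Add(7761, Mul(-1, Mul(-16128, Pow(Add(-1007, -11557), -1)))) = Add(7761, Mul(-1, Mul(-16128, Pow(-12564, -1)))) = Add(7761, Mul(-1, Mul(-16128, Rational(-1, 12564)))) = Add(7761, Mul(-1, Rational(448, 349))) = Add(7761, Rational(-448, 349)) = Rational(2708141, 349) ≈ 7759.7)
Add(c, Mul(-1, Mul(-481, Function('g')(-2)))) = Add(Rational(2708141, 349), Mul(-1, Mul(-481, Add(Rational(-1, 2), Mul(Rational(1, 2), -2))))) = Add(Rational(2708141, 349), Mul(-1, Mul(-481, Add(Rational(-1, 2), -1)))) = Add(Rational(2708141, 349), Mul(-1, Mul(-481, Rational(-3, 2)))) = Add(Rational(2708141, 349), Mul(-1, Rational(1443, 2))) = Add(Rational(2708141, 349), Rational(-1443, 2)) = Rational(4912675, 698)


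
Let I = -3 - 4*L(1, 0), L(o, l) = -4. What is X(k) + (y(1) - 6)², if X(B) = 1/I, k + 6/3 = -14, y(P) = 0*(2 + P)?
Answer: 469/13 ≈ 36.077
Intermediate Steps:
y(P) = 0
k = -16 (k = -2 - 14 = -16)
I = 13 (I = -3 - 4*(-4) = -3 + 16 = 13)
X(B) = 1/13
X(k) + (y(1) - 6)² = 1/13 + (0 - 6)² = 1/13 + (-6)² = 1/13 + 36 = 469/13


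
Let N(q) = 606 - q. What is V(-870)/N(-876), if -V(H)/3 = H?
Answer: 435/247 ≈ 1.7611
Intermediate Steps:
V(H) = -3*H
V(-870)/N(-876) = (-3*(-870))/(606 - 1*(-876)) = 2610/(606 + 876) = 2610/1482 = 2610*(1/1482) = 435/247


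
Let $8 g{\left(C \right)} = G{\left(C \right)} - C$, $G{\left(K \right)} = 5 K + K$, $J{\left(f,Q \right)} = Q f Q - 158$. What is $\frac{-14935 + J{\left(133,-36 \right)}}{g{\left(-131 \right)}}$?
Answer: $- \frac{251640}{131} \approx -1920.9$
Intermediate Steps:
$J{\left(f,Q \right)} = -158 + f Q^{2}$ ($J{\left(f,Q \right)} = f Q^{2} - 158 = -158 + f Q^{2}$)
$G{\left(K \right)} = 6 K$
$g{\left(C \right)} = \frac{5 C}{8}$ ($g{\left(C \right)} = \frac{6 C - C}{8} = \frac{5 C}{8}$)
$\frac{-14935 + J{\left(133,-36 \right)}}{g{\left(-131 \right)}} = \frac{-14935 - \left(158 - 133 \left(-36\right)^{2}\right)}{\frac{5}{8} \left(-131\right)} = \frac{-14935 + \left(-158 + 133 \cdot 1296\right)}{- \frac{655}{8}} = \left(-14935 + \left(-158 + 172368\right)\right) \left(- \frac{8}{655}\right) = \left(-14935 + 172210\right) \left(- \frac{8}{655}\right) = 157275 \left(- \frac{8}{655}\right) = - \frac{251640}{131}$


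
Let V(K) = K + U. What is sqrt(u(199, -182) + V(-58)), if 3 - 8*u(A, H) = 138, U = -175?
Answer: I*sqrt(3998)/4 ≈ 15.807*I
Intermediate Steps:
u(A, H) = -135/8 (u(A, H) = 3/8 - 1/8*138 = 3/8 - 69/4 = -135/8)
V(K) = -175 + K (V(K) = K - 175 = -175 + K)
sqrt(u(199, -182) + V(-58)) = sqrt(-135/8 + (-175 - 58)) = sqrt(-135/8 - 233) = sqrt(-1999/8) = I*sqrt(3998)/4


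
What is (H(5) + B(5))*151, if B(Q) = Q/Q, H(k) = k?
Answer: 906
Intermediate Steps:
B(Q) = 1
(H(5) + B(5))*151 = (5 + 1)*151 = 6*151 = 906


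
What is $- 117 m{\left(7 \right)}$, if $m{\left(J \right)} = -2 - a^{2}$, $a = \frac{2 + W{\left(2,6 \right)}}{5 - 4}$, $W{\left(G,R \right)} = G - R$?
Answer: $702$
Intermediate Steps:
$a = -2$ ($a = \frac{2 + \left(2 - 6\right)}{5 - 4} = \frac{2 + \left(2 - 6\right)}{1} = \left(2 - 4\right) 1 = \left(-2\right) 1 = -2$)
$m{\left(J \right)} = -6$ ($m{\left(J \right)} = -2 - \left(-2\right)^{2} = -2 - 4 = -6$)
$- 117 m{\left(7 \right)} = \left(-117\right) \left(-6\right) = 702$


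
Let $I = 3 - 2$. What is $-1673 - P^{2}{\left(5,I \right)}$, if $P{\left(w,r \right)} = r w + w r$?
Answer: $-1773$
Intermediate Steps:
$I = 1$
$P{\left(w,r \right)} = 2 r w$ ($P{\left(w,r \right)} = r w + r w = 2 r w$)
$-1673 - P^{2}{\left(5,I \right)} = -1673 - \left(2 \cdot 1 \cdot 5\right)^{2} = -1673 - 10^{2} = -1673 - 100 = -1773$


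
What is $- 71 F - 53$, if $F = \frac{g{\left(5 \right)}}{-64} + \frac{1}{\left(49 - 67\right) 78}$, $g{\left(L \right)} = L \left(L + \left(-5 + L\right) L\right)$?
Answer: $- \frac{566431}{22464} \approx -25.215$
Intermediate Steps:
$g{\left(L \right)} = L \left(L + L \left(-5 + L\right)\right)$
$F = - \frac{8791}{22464}$ ($F = \frac{5^{2} \left(-4 + 5\right)}{-64} + \frac{1}{\left(49 - 67\right) 78} = 25 \cdot 1 \left(- \frac{1}{64}\right) + \frac{1}{-18} \cdot \frac{1}{78} = 25 \left(- \frac{1}{64}\right) - \frac{1}{1404} = - \frac{25}{64} - \frac{1}{1404} = - \frac{8791}{22464} \approx -0.39134$)
$- 71 F - 53 = \left(-71\right) \left(- \frac{8791}{22464}\right) - 53 = \frac{624161}{22464} - 53 = - \frac{566431}{22464}$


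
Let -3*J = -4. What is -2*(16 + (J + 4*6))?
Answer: -248/3 ≈ -82.667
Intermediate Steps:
J = 4/3 (J = -⅓*(-4) = 4/3 ≈ 1.3333)
-2*(16 + (J + 4*6)) = -2*(16 + (4/3 + 4*6)) = -2*(16 + (4/3 + 24)) = -2*(16 + 76/3) = -2*124/3 = -248/3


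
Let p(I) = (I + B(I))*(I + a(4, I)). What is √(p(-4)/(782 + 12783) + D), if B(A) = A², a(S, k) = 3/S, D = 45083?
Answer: 2*√2073921840410/13565 ≈ 212.33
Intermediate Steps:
p(I) = (¾ + I)*(I + I²) (p(I) = (I + I²)*(I + 3/4) = (I + I²)*(I + 3*(¼)) = (I + I²)*(I + ¾) = (I + I²)*(¾ + I) = (¾ + I)*(I + I²))
√(p(-4)/(782 + 12783) + D) = √(((¼)*(-4)*(3 + 4*(-4)² + 7*(-4)))/(782 + 12783) + 45083) = √(((¼)*(-4)*(3 + 4*16 - 28))/13565 + 45083) = √(((¼)*(-4)*(3 + 64 - 28))*(1/13565) + 45083) = √(((¼)*(-4)*39)*(1/13565) + 45083) = √(-39*1/13565 + 45083) = √(-39/13565 + 45083) = √(611550856/13565) = 2*√2073921840410/13565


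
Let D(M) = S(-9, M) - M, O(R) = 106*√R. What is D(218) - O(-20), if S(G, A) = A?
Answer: -212*I*√5 ≈ -474.05*I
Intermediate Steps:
D(M) = 0 (D(M) = M - M = 0)
D(218) - O(-20) = 0 - 106*√(-20) = 0 - 106*2*I*√5 = 0 - 212*I*√5 = -212*I*√5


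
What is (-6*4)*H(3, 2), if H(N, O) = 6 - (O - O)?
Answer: -144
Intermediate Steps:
H(N, O) = 6 (H(N, O) = 6 - 1*0 = 6 + 0 = 6)
(-6*4)*H(3, 2) = -6*4*6 = -24*6 = -144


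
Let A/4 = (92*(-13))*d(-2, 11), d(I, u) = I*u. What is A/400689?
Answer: 105248/400689 ≈ 0.26267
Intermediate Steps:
A = 105248 (A = 4*((92*(-13))*(-2*11)) = 4*(-1196*(-22)) = 4*26312 = 105248)
A/400689 = 105248/400689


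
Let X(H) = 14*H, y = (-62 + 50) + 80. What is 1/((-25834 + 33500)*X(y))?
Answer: 1/7298032 ≈ 1.3702e-7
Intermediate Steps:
y = 68 (y = -12 + 80 = 68)
1/((-25834 + 33500)*X(y)) = 1/((-25834 + 33500)*((14*68))) = 1/(7666*952) = (1/7666)*(1/952) = 1/7298032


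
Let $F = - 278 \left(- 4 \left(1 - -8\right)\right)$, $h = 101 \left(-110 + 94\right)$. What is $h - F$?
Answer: $-11624$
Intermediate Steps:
$h = -1616$ ($h = 101 \left(-16\right) = -1616$)
$F = 10008$ ($F = - 278 \left(- 4 \left(1 + 8\right)\right) = - 278 \left(\left(-4\right) 9\right) = - 278 \left(-36\right) = \left(-1\right) \left(-10008\right) = 10008$)
$h - F = -1616 - 10008 = -11624$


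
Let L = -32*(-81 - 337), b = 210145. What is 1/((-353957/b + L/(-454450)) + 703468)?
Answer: 156558025/110133292424703 ≈ 1.4215e-6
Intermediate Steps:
L = 13376 (L = -32*(-418) = 13376)
1/((-353957/b + L/(-454450)) + 703468) = 1/((-353957/210145 + 13376/(-454450)) + 703468) = 1/((-353957*1/210145 + 13376*(-1/454450)) + 703468) = 1/((-353957/210145 - 6688/227225) + 703468) = 1/(-268305997/156558025 + 703468) = 1/(110133292424703/156558025) = 156558025/110133292424703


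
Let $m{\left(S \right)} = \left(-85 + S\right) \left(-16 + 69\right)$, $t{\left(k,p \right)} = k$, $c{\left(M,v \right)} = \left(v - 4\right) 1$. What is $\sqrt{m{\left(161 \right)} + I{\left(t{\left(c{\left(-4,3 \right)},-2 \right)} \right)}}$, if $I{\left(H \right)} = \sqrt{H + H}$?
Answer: $\sqrt{4028 + i \sqrt{2}} \approx 63.467 + 0.0111 i$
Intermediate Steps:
$c{\left(M,v \right)} = -4 + v$ ($c{\left(M,v \right)} = \left(-4 + v\right) 1 = -4 + v$)
$I{\left(H \right)} = \sqrt{2} \sqrt{H}$ ($I{\left(H \right)} = \sqrt{2 H} = \sqrt{2} \sqrt{H}$)
$m{\left(S \right)} = -4505 + 53 S$ ($m{\left(S \right)} = \left(-85 + S\right) 53 = -4505 + 53 S$)
$\sqrt{m{\left(161 \right)} + I{\left(t{\left(c{\left(-4,3 \right)},-2 \right)} \right)}} = \sqrt{\left(-4505 + 53 \cdot 161\right) + \sqrt{2} \sqrt{-4 + 3}} = \sqrt{\left(-4505 + 8533\right) + \sqrt{2} \sqrt{-1}} = \sqrt{4028 + \sqrt{2} i} = \sqrt{4028 + i \sqrt{2}}$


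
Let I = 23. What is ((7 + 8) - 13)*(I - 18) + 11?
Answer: 21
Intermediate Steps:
((7 + 8) - 13)*(I - 18) + 11 = ((7 + 8) - 13)*(23 - 18) + 11 = (15 - 13)*5 + 11 = 2*5 + 11 = 10 + 11 = 21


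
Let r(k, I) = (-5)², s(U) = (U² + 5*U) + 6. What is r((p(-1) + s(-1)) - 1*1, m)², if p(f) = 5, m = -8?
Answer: 625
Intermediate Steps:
s(U) = 6 + U² + 5*U
r(k, I) = 25
r((p(-1) + s(-1)) - 1*1, m)² = 25² = 625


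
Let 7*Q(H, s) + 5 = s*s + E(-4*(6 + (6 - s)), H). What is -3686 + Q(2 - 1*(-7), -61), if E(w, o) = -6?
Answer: -3156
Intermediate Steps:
Q(H, s) = -11/7 + s²/7 (Q(H, s) = -5/7 + (s*s - 6)/7 = -5/7 + (s² - 6)/7 = -5/7 + (-6 + s²)/7 = -5/7 + (-6/7 + s²/7) = -11/7 + s²/7)
-3686 + Q(2 - 1*(-7), -61) = -3686 + (-11/7 + (⅐)*(-61)²) = -3686 + (-11/7 + (⅐)*3721) = -3686 + (-11/7 + 3721/7) = -3686 + 530 = -3156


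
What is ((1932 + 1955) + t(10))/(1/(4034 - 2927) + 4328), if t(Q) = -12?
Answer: 4289625/4791097 ≈ 0.89533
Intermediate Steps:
((1932 + 1955) + t(10))/(1/(4034 - 2927) + 4328) = ((1932 + 1955) - 12)/(1/(4034 - 2927) + 4328) = (3887 - 12)/(1/1107 + 4328) = 3875/(1/1107 + 4328) = 3875/(4791097/1107) = 3875*(1107/4791097) = 4289625/4791097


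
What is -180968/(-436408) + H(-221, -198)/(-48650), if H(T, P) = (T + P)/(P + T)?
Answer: 157208157/379129450 ≈ 0.41466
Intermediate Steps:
H(T, P) = 1 (H(T, P) = (P + T)/(P + T) = 1)
-180968/(-436408) + H(-221, -198)/(-48650) = -180968/(-436408) + 1/(-48650) = -180968*(-1/436408) + 1*(-1/48650) = 22621/54551 - 1/48650 = 157208157/379129450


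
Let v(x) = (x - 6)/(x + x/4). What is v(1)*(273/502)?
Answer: -546/251 ≈ -2.1753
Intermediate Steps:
v(x) = 4*(-6 + x)/(5*x) (v(x) = (-6 + x)/(x + x*(¼)) = (-6 + x)/(x + x/4) = (-6 + x)/((5*x/4)) = (-6 + x)*(4/(5*x)) = 4*(-6 + x)/(5*x))
v(1)*(273/502) = ((⅘)*(-6 + 1)/1)*(273/502) = ((⅘)*1*(-5))*(273*(1/502)) = -4*273/502 = -546/251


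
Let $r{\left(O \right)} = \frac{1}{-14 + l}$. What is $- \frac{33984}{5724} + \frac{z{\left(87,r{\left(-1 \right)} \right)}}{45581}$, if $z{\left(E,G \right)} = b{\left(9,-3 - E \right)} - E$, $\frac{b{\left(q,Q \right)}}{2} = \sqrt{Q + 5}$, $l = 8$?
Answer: $- \frac{43042297}{7247379} + \frac{2 i \sqrt{85}}{45581} \approx -5.939 + 0.00040453 i$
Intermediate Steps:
$r{\left(O \right)} = - \frac{1}{6}$ ($r{\left(O \right)} = \frac{1}{-14 + 8} = \frac{1}{-6} = - \frac{1}{6}$)
$b{\left(q,Q \right)} = 2 \sqrt{5 + Q}$ ($b{\left(q,Q \right)} = 2 \sqrt{Q + 5} = 2 \sqrt{5 + Q}$)
$z{\left(E,G \right)} = - E + 2 \sqrt{2 - E}$ ($z{\left(E,G \right)} = 2 \sqrt{5 - \left(3 + E\right)} - E = 2 \sqrt{2 - E} - E = - E + 2 \sqrt{2 - E}$)
$- \frac{33984}{5724} + \frac{z{\left(87,r{\left(-1 \right)} \right)}}{45581} = - \frac{33984}{5724} + \frac{\left(-1\right) 87 + 2 \sqrt{2 - 87}}{45581} = \left(-33984\right) \frac{1}{5724} + \left(-87 + 2 \sqrt{2 - 87}\right) \frac{1}{45581} = - \frac{944}{159} + \left(-87 + 2 \sqrt{-85}\right) \frac{1}{45581} = - \frac{944}{159} + \left(-87 + 2 i \sqrt{85}\right) \frac{1}{45581} = - \frac{944}{159} - \left(\frac{87}{45581} - \frac{2 i \sqrt{85}}{45581}\right) = - \frac{43042297}{7247379} + \frac{2 i \sqrt{85}}{45581}$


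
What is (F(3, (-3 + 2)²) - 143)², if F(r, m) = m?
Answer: 20164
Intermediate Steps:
(F(3, (-3 + 2)²) - 143)² = ((-3 + 2)² - 143)² = ((-1)² - 143)² = (1 - 143)² = (-142)² = 20164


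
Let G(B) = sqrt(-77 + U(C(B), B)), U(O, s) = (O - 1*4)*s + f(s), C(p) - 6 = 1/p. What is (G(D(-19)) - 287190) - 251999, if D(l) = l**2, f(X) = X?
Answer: -539189 + sqrt(1007) ≈ -5.3916e+5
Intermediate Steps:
C(p) = 6 + 1/p
U(O, s) = s + s*(-4 + O) (U(O, s) = (O - 1*4)*s + s = (O - 4)*s + s = (-4 + O)*s + s = s*(-4 + O) + s = s + s*(-4 + O))
G(B) = sqrt(-77 + B*(3 + 1/B)) (G(B) = sqrt(-77 + B*(-3 + (6 + 1/B))) = sqrt(-77 + B*(3 + 1/B)))
(G(D(-19)) - 287190) - 251999 = (sqrt(-76 + 3*(-19)**2) - 287190) - 251999 = (sqrt(-76 + 3*361) - 287190) - 251999 = (sqrt(-76 + 1083) - 287190) - 251999 = (sqrt(1007) - 287190) - 251999 = (-287190 + sqrt(1007)) - 251999 = -539189 + sqrt(1007)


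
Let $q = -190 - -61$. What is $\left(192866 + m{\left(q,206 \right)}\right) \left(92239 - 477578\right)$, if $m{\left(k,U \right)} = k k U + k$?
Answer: $-1395228900437$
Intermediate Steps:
$q = -129$ ($q = -190 + 61 = -129$)
$m{\left(k,U \right)} = k + U k^{2}$ ($m{\left(k,U \right)} = k^{2} U + k = U k^{2} + k = k + U k^{2}$)
$\left(192866 + m{\left(q,206 \right)}\right) \left(92239 - 477578\right) = \left(192866 - 129 \left(1 + 206 \left(-129\right)\right)\right) \left(92239 - 477578\right) = \left(192866 - 129 \left(1 - 26574\right)\right) \left(-385339\right) = \left(192866 - -3427917\right) \left(-385339\right) = \left(192866 + 3427917\right) \left(-385339\right) = 3620783 \left(-385339\right) = -1395228900437$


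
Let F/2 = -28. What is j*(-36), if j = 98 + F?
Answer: -1512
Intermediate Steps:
F = -56 (F = 2*(-28) = -56)
j = 42 (j = 98 - 56 = 42)
j*(-36) = 42*(-36) = -1512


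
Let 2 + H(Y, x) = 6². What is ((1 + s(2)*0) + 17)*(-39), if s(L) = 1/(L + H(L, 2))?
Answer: -702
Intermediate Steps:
H(Y, x) = 34 (H(Y, x) = -2 + 6² = -2 + 36 = 34)
s(L) = 1/(34 + L) (s(L) = 1/(L + 34) = 1/(34 + L))
((1 + s(2)*0) + 17)*(-39) = ((1 + 0/(34 + 2)) + 17)*(-39) = ((1 + 0/36) + 17)*(-39) = ((1 + (1/36)*0) + 17)*(-39) = ((1 + 0) + 17)*(-39) = (1 + 17)*(-39) = 18*(-39) = -702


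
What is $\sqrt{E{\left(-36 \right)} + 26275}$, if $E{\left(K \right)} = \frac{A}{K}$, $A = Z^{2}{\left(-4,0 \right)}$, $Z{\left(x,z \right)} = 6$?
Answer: $\sqrt{26274} \approx 162.09$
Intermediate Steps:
$A = 36$ ($A = 6^{2} = 36$)
$E{\left(K \right)} = \frac{36}{K}$
$\sqrt{E{\left(-36 \right)} + 26275} = \sqrt{\frac{36}{-36} + 26275} = \sqrt{36 \left(- \frac{1}{36}\right) + 26275} = \sqrt{-1 + 26275} = \sqrt{26274}$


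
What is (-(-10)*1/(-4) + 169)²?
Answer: 110889/4 ≈ 27722.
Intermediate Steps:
(-(-10)*1/(-4) + 169)² = (-(-10)*1*(-¼) + 169)² = (-(-10)*(-1)/4 + 169)² = (-5*½ + 169)² = (-5/2 + 169)² = (333/2)² = 110889/4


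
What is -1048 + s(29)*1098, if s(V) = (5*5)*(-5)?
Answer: -138298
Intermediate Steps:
s(V) = -125 (s(V) = 25*(-5) = -125)
-1048 + s(29)*1098 = -1048 - 125*1098 = -1048 - 137250 = -138298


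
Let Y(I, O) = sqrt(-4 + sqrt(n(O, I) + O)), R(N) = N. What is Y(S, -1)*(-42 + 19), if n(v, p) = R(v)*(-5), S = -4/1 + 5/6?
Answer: -23*I*sqrt(2) ≈ -32.527*I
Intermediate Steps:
S = -19/6 (S = -4*1 + 5*(1/6) = -4 + 5/6 = -19/6 ≈ -3.1667)
n(v, p) = -5*v (n(v, p) = v*(-5) = -5*v)
Y(I, O) = sqrt(-4 + 2*sqrt(-O)) (Y(I, O) = sqrt(-4 + sqrt(-5*O + O)) = sqrt(-4 + sqrt(-4*O)) = sqrt(-4 + 2*sqrt(-O)))
Y(S, -1)*(-42 + 19) = sqrt(-4 + 2*sqrt(-1*(-1)))*(-42 + 19) = sqrt(-4 + 2*sqrt(1))*(-23) = sqrt(-4 + 2*1)*(-23) = sqrt(-4 + 2)*(-23) = sqrt(-2)*(-23) = (I*sqrt(2))*(-23) = -23*I*sqrt(2)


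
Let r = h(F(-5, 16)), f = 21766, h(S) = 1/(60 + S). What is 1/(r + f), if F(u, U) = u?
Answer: 55/1197131 ≈ 4.5943e-5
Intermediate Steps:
r = 1/55 (r = 1/(60 - 5) = 1/55 ≈ 0.018182)
1/(r + f) = 1/(1/55 + 21766) = 1/(1197131/55) = 55/1197131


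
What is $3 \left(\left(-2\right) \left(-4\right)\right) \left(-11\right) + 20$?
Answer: $-244$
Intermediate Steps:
$3 \left(\left(-2\right) \left(-4\right)\right) \left(-11\right) + 20 = 3 \cdot 8 \left(-11\right) + 20 = 24 \left(-11\right) + 20 = -264 + 20 = -244$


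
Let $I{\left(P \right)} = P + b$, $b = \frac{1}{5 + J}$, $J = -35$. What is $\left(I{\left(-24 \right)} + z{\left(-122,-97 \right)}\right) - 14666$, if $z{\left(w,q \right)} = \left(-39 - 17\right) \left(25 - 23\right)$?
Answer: $- \frac{444061}{30} \approx -14802.0$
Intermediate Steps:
$b = - \frac{1}{30}$ ($b = \frac{1}{5 - 35} = \frac{1}{-30} = - \frac{1}{30} \approx -0.033333$)
$z{\left(w,q \right)} = -112$ ($z{\left(w,q \right)} = \left(-56\right) 2 = -112$)
$I{\left(P \right)} = - \frac{1}{30} + P$ ($I{\left(P \right)} = P - \frac{1}{30} = - \frac{1}{30} + P$)
$\left(I{\left(-24 \right)} + z{\left(-122,-97 \right)}\right) - 14666 = \left(\left(- \frac{1}{30} - 24\right) - 112\right) - 14666 = \left(- \frac{721}{30} - 112\right) - 14666 = - \frac{4081}{30} - 14666 = - \frac{444061}{30}$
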